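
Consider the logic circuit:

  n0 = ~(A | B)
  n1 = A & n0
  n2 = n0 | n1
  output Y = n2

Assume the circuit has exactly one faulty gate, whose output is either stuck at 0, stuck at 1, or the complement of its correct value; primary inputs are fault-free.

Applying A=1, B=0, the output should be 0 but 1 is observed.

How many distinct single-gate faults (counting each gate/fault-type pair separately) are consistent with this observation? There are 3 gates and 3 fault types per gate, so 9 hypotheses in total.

Fault-free: n0=0, n1=0, n2=0 → 0. Observed 1.
  n0 stuck-at-0: output 0 ✗
  n0 stuck-at-1: output 1 ✓
  n0 inverted output: output 1 ✓
  n1 stuck-at-0: output 0 ✗
  n1 stuck-at-1: output 1 ✓
  n1 inverted output: output 1 ✓
  n2 stuck-at-0: output 0 ✗
  n2 stuck-at-1: output 1 ✓
  n2 inverted output: output 1 ✓
Consistent faults: {n0 stuck-at-1, n0 inverted output, n1 stuck-at-1, n1 inverted output, n2 stuck-at-1, n2 inverted output} — 6 in all.

6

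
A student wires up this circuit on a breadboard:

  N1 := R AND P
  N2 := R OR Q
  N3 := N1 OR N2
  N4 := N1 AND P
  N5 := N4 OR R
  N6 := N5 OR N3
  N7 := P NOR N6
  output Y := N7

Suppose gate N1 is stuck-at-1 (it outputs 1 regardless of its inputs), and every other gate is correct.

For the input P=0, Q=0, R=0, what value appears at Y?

Propagate with N1 forced: N1=1 [stuck-at-1], N2=0, N3=1, N4=0, N5=0, N6=1, N7=0.
So Y = 0. (Without the fault it would be 1.)

0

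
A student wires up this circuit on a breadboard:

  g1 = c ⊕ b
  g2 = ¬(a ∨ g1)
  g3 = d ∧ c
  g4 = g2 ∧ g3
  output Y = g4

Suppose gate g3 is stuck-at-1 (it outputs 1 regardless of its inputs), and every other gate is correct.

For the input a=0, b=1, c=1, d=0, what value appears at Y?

Propagate with g3 forced: g1=0, g2=1, g3=1 [stuck-at-1], g4=1.
So Y = 1. (Without the fault it would be 0.)

1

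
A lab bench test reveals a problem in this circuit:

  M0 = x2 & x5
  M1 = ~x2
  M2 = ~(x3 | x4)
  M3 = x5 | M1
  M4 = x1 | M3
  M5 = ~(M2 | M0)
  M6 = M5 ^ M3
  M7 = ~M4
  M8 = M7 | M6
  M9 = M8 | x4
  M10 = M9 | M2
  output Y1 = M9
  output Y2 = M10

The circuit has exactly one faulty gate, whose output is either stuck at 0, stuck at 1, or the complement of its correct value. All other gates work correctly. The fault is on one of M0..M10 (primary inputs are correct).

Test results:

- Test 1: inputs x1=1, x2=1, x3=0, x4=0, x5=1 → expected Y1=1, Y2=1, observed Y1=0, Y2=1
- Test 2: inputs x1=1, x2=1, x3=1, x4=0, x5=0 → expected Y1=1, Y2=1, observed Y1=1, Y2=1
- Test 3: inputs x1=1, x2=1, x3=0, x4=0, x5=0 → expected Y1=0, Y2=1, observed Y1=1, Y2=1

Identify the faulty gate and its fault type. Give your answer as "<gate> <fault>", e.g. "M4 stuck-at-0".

Fault-free values for test 1 (x1=1, x2=1, x3=0, x4=0, x5=1): M0=1, M1=0, M2=1, M3=1, M4=1, M5=0, M6=1, M7=0, M8=1, M9=1, M10=1, giving Y1=1, Y2=1. Observed Y1=0, Y2=1.
Test 1: faults giving observed Y1=0, Y2=1 are {M3 stuck-at-0, M3 inverted output, M5 stuck-at-1, M5 inverted output, M6 stuck-at-0, M6 inverted output, M8 stuck-at-0, M8 inverted output, M9 stuck-at-0, M9 inverted output}.
Test 2 (x1=1, x2=1, x3=1, x4=0, x5=0): fault-free M0=0, M1=0, M2=0, M3=0, M4=1, M5=1, M6=1, M7=0, M8=1, M9=1, M10=1 → Y1=1, Y2=1; observed Y1=1, Y2=1. Eliminates M3 inverted output, M5 inverted output, M6 stuck-at-0, M6 inverted output, M8 stuck-at-0, M8 inverted output, M9 stuck-at-0, M9 inverted output.
Test 3 (x1=1, x2=1, x3=0, x4=0, x5=0): fault-free M0=0, M1=0, M2=1, M3=0, M4=1, M5=0, M6=0, M7=0, M8=0, M9=0, M10=1 → Y1=0, Y2=1; observed Y1=1, Y2=1. Eliminates M3 stuck-at-0.
Only M5 stuck-at-1 is consistent with every test.

M5 stuck-at-1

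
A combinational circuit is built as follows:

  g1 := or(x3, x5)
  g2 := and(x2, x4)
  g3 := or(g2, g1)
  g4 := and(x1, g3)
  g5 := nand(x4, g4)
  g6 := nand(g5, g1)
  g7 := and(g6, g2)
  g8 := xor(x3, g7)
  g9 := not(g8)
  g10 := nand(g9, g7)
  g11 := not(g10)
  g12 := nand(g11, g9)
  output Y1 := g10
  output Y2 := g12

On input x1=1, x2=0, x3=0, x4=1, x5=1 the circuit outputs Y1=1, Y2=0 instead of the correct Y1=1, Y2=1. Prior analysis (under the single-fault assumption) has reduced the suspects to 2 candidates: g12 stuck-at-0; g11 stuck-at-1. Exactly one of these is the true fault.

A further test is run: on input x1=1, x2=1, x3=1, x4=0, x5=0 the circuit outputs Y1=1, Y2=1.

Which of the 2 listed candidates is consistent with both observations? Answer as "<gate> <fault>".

Evaluate each candidate on input x1=1, x2=1, x3=1, x4=0, x5=0:
  g12 stuck-at-0: g1=1, g2=0, g3=1, g4=1, g5=1, g6=0, g7=0, g8=1, g9=0, g10=1, g11=0, g12=0 [stuck-at-0] → Y1=1, Y2=0 — eliminated
  g11 stuck-at-1: g1=1, g2=0, g3=1, g4=1, g5=1, g6=0, g7=0, g8=1, g9=0, g10=1, g11=1 [stuck-at-1], g12=1 → Y1=1, Y2=1 — matches
Only g11 stuck-at-1 reproduces the observed Y1=1, Y2=1.

g11 stuck-at-1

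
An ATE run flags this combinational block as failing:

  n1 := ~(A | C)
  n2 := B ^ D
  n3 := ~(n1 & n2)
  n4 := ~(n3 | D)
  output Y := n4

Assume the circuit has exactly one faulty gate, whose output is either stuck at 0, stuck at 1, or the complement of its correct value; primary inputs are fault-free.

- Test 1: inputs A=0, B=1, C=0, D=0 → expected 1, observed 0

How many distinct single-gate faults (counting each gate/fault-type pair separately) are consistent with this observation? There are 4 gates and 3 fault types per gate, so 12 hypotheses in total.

Fault-free: n1=1, n2=1, n3=0, n4=1 → 1. Observed 0.
  n1 stuck-at-0: output 0 ✓
  n1 stuck-at-1: output 1 ✗
  n1 inverted output: output 0 ✓
  n2 stuck-at-0: output 0 ✓
  n2 stuck-at-1: output 1 ✗
  n2 inverted output: output 0 ✓
  n3 stuck-at-0: output 1 ✗
  n3 stuck-at-1: output 0 ✓
  n3 inverted output: output 0 ✓
  n4 stuck-at-0: output 0 ✓
  n4 stuck-at-1: output 1 ✗
  n4 inverted output: output 0 ✓
Consistent faults: {n1 stuck-at-0, n1 inverted output, n2 stuck-at-0, n2 inverted output, n3 stuck-at-1, n3 inverted output, n4 stuck-at-0, n4 inverted output} — 8 in all.

8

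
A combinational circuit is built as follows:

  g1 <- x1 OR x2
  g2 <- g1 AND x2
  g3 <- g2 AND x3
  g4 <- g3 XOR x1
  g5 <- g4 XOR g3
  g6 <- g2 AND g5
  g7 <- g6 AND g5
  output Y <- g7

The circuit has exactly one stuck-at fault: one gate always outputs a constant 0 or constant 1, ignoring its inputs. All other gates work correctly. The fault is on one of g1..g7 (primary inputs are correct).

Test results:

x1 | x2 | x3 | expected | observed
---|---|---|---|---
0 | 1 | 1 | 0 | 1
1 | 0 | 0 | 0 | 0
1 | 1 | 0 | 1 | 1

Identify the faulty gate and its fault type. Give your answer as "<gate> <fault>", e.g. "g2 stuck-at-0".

g5 stuck-at-1

Fault-free values for test 1 (x1=0, x2=1, x3=1): g1=1, g2=1, g3=1, g4=1, g5=0, g6=0, g7=0, giving Y=0. Observed 1.
Test 1: faults giving observed 1 are {g4 stuck-at-0, g5 stuck-at-1, g7 stuck-at-1}.
Test 2 (x1=1, x2=0, x3=0): fault-free g1=1, g2=0, g3=0, g4=1, g5=1, g6=0, g7=0 → 0; observed 0. Eliminates g7 stuck-at-1.
Test 3 (x1=1, x2=1, x3=0): fault-free g1=1, g2=1, g3=0, g4=1, g5=1, g6=1, g7=1 → 1; observed 1. Eliminates g4 stuck-at-0.
Only g5 stuck-at-1 is consistent with every test.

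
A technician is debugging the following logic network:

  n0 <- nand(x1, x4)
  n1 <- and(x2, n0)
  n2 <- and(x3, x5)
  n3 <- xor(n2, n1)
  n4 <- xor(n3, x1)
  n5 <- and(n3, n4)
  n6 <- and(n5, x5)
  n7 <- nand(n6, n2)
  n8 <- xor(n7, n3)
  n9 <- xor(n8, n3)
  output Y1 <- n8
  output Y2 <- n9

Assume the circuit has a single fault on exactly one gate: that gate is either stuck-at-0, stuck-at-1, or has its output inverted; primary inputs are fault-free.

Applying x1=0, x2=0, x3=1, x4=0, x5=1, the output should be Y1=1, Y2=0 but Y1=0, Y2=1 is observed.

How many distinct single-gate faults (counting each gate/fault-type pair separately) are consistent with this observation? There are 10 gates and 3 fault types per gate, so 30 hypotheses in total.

10

Fault-free: n0=1, n1=0, n2=1, n3=1, n4=1, n5=1, n6=1, n7=0, n8=1, n9=0 → Y1=1, Y2=0. Observed Y1=0, Y2=1.
  n0: none of the 3 fault types match ✗
  n1: none of the 3 fault types match ✗
  n2: none of the 3 fault types match ✗
  n3: none of the 3 fault types match ✗
  n4: stuck-at-0, inverted output ✓; others ✗
  n5: stuck-at-0, inverted output ✓; others ✗
  n6: stuck-at-0, inverted output ✓; others ✗
  n7: stuck-at-1, inverted output ✓; others ✗
  n8: stuck-at-0, inverted output ✓; others ✗
  n9: none of the 3 fault types match ✗
Consistent faults: {n4 stuck-at-0, n4 inverted output, n5 stuck-at-0, n5 inverted output, n6 stuck-at-0, n6 inverted output, n7 stuck-at-1, n7 inverted output, n8 stuck-at-0, n8 inverted output} — 10 in all.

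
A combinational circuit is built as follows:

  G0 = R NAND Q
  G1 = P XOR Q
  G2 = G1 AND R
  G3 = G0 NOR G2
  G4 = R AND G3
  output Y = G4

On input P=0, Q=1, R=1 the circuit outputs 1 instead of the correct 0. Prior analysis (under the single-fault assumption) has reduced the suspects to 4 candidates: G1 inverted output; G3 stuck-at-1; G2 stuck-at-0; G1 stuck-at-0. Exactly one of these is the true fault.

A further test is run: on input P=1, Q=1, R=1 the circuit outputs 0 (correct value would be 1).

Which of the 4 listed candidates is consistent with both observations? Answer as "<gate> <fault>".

G1 inverted output

Evaluate each candidate on input P=1, Q=1, R=1:
  G1 inverted output: G0=0, G1=1 [inverted output], G2=1, G3=0, G4=0 → 0 — matches
  G3 stuck-at-1: G0=0, G1=0, G2=0, G3=1 [stuck-at-1], G4=1 → 1 — eliminated
  G2 stuck-at-0: G0=0, G1=0, G2=0 [stuck-at-0], G3=1, G4=1 → 1 — eliminated
  G1 stuck-at-0: G0=0, G1=0 [stuck-at-0], G2=0, G3=1, G4=1 → 1 — eliminated
Only G1 inverted output reproduces the observed 0.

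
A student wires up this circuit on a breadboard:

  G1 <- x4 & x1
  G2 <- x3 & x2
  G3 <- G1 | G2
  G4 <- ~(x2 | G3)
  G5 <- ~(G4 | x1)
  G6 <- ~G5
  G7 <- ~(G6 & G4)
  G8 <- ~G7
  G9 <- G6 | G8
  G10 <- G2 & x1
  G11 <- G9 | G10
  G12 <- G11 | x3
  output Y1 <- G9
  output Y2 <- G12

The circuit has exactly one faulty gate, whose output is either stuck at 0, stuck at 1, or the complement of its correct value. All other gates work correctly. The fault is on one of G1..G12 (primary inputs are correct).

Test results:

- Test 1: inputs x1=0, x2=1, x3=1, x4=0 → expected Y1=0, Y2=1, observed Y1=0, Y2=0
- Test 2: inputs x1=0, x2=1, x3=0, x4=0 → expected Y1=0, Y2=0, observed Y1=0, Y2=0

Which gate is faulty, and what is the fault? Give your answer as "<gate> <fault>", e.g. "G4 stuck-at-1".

Fault-free values for test 1 (x1=0, x2=1, x3=1, x4=0): G1=0, G2=1, G3=1, G4=0, G5=1, G6=0, G7=1, G8=0, G9=0, G10=0, G11=0, G12=1, giving Y1=0, Y2=1. Observed Y1=0, Y2=0.
Test 1: faults giving observed Y1=0, Y2=0 are {G12 stuck-at-0, G12 inverted output}.
Test 2 (x1=0, x2=1, x3=0, x4=0): fault-free G1=0, G2=0, G3=0, G4=0, G5=1, G6=0, G7=1, G8=0, G9=0, G10=0, G11=0, G12=0 → Y1=0, Y2=0; observed Y1=0, Y2=0. Eliminates G12 inverted output.
Only G12 stuck-at-0 is consistent with every test.

G12 stuck-at-0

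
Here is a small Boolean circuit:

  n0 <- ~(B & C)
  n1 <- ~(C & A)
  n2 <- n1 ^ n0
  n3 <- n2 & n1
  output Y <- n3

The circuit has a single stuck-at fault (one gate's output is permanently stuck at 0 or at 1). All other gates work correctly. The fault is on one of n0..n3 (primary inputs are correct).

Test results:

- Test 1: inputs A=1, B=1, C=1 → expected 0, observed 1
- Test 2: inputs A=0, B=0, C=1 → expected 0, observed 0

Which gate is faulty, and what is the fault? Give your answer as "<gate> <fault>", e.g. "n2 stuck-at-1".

n1 stuck-at-1

Fault-free values for test 1 (A=1, B=1, C=1): n0=0, n1=0, n2=0, n3=0, giving Y=0. Observed 1.
Test 1: faults giving observed 1 are {n1 stuck-at-1, n3 stuck-at-1}.
Test 2 (A=0, B=0, C=1): fault-free n0=1, n1=1, n2=0, n3=0 → 0; observed 0. Eliminates n3 stuck-at-1.
Only n1 stuck-at-1 is consistent with every test.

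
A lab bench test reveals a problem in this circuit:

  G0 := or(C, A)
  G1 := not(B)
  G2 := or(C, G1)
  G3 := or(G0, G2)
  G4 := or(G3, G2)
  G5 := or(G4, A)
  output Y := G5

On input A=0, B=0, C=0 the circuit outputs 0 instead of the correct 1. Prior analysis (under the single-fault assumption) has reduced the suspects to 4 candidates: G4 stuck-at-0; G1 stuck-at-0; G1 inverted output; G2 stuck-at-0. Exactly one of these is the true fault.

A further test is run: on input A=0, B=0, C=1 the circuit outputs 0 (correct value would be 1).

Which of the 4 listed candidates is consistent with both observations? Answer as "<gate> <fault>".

G4 stuck-at-0

Evaluate each candidate on input A=0, B=0, C=1:
  G4 stuck-at-0: G0=1, G1=1, G2=1, G3=1, G4=0 [stuck-at-0], G5=0 → 0 — matches
  G1 stuck-at-0: G0=1, G1=0 [stuck-at-0], G2=1, G3=1, G4=1, G5=1 → 1 — eliminated
  G1 inverted output: G0=1, G1=0 [inverted output], G2=1, G3=1, G4=1, G5=1 → 1 — eliminated
  G2 stuck-at-0: G0=1, G1=1, G2=0 [stuck-at-0], G3=1, G4=1, G5=1 → 1 — eliminated
Only G4 stuck-at-0 reproduces the observed 0.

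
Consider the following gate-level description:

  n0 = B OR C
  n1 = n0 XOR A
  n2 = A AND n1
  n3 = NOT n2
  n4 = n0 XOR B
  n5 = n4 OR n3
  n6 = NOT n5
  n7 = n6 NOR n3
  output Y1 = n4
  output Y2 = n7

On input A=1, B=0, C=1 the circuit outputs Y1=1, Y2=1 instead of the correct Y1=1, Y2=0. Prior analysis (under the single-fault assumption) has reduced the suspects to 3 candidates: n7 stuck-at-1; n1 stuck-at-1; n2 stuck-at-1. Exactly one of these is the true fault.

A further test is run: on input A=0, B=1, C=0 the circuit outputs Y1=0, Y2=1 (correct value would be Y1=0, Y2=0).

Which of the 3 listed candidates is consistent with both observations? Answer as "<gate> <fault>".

Evaluate each candidate on input A=0, B=1, C=0:
  n7 stuck-at-1: n0=1, n1=1, n2=0, n3=1, n4=0, n5=1, n6=0, n7=1 [stuck-at-1] → Y1=0, Y2=1 — matches
  n1 stuck-at-1: n0=1, n1=1 [stuck-at-1], n2=0, n3=1, n4=0, n5=1, n6=0, n7=0 → Y1=0, Y2=0 — eliminated
  n2 stuck-at-1: n0=1, n1=1, n2=1 [stuck-at-1], n3=0, n4=0, n5=0, n6=1, n7=0 → Y1=0, Y2=0 — eliminated
Only n7 stuck-at-1 reproduces the observed Y1=0, Y2=1.

n7 stuck-at-1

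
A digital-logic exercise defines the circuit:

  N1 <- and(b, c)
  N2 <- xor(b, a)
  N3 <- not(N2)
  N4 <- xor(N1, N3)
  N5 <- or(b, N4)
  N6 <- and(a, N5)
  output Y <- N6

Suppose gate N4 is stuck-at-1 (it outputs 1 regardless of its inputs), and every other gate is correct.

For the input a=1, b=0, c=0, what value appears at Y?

1

Propagate with N4 forced: N1=0, N2=1, N3=0, N4=1 [stuck-at-1], N5=1, N6=1.
So Y = 1. (Without the fault it would be 0.)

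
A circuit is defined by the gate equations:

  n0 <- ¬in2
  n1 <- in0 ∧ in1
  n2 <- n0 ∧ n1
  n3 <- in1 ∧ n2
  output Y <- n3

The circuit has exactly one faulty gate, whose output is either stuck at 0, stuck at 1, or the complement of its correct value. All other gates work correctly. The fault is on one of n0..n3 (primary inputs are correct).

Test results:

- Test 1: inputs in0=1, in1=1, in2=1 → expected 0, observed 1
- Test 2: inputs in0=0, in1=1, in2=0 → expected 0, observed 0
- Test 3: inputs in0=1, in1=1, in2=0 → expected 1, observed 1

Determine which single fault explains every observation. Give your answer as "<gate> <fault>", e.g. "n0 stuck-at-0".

Fault-free values for test 1 (in0=1, in1=1, in2=1): n0=0, n1=1, n2=0, n3=0, giving Y=0. Observed 1.
Test 1: faults giving observed 1 are {n0 stuck-at-1, n0 inverted output, n2 stuck-at-1, n2 inverted output, n3 stuck-at-1, n3 inverted output}.
Test 2 (in0=0, in1=1, in2=0): fault-free n0=1, n1=0, n2=0, n3=0 → 0; observed 0. Eliminates n2 stuck-at-1, n2 inverted output, n3 stuck-at-1, n3 inverted output.
Test 3 (in0=1, in1=1, in2=0): fault-free n0=1, n1=1, n2=1, n3=1 → 1; observed 1. Eliminates n0 inverted output.
Only n0 stuck-at-1 is consistent with every test.

n0 stuck-at-1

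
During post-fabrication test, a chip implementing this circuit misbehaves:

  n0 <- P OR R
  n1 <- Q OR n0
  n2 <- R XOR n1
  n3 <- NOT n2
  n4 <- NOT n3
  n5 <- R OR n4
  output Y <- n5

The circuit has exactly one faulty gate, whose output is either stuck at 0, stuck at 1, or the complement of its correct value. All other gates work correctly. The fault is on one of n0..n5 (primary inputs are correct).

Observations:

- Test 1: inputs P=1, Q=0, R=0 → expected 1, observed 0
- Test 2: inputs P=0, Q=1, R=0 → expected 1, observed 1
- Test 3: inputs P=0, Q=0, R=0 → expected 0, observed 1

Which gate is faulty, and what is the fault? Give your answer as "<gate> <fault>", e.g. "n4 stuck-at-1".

Fault-free values for test 1 (P=1, Q=0, R=0): n0=1, n1=1, n2=1, n3=0, n4=1, n5=1, giving Y=1. Observed 0.
Test 1: faults giving observed 0 are {n0 stuck-at-0, n0 inverted output, n1 stuck-at-0, n1 inverted output, n2 stuck-at-0, n2 inverted output, n3 stuck-at-1, n3 inverted output, n4 stuck-at-0, n4 inverted output, n5 stuck-at-0, n5 inverted output}.
Test 2 (P=0, Q=1, R=0): fault-free n0=0, n1=1, n2=1, n3=0, n4=1, n5=1 → 1; observed 1. Eliminates n1 stuck-at-0, n1 inverted output, n2 stuck-at-0, n2 inverted output, n3 stuck-at-1, n3 inverted output, n4 stuck-at-0, n4 inverted output, n5 stuck-at-0, n5 inverted output.
Test 3 (P=0, Q=0, R=0): fault-free n0=0, n1=0, n2=0, n3=1, n4=0, n5=0 → 0; observed 1. Eliminates n0 stuck-at-0.
Only n0 inverted output is consistent with every test.

n0 inverted output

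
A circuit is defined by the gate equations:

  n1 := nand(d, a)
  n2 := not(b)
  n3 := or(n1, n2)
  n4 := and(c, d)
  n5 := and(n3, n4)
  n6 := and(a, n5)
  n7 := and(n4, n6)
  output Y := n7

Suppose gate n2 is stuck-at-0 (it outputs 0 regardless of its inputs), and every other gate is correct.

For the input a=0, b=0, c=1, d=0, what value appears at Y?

Propagate with n2 forced: n1=1, n2=0 [stuck-at-0], n3=1, n4=0, n5=0, n6=0, n7=0.
So Y = 0. (Same as the fault-free value — the fault is masked on this input.)

0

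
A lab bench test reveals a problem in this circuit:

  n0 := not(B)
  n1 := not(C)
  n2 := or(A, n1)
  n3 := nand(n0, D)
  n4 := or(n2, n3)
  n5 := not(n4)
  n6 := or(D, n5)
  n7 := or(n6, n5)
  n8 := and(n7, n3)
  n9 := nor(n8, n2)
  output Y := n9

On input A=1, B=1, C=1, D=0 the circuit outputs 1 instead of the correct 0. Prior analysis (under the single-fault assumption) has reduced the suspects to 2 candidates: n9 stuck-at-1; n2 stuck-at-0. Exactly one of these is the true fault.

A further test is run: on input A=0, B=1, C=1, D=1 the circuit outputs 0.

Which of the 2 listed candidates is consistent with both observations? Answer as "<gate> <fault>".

Evaluate each candidate on input A=0, B=1, C=1, D=1:
  n9 stuck-at-1: n0=0, n1=0, n2=0, n3=1, n4=1, n5=0, n6=1, n7=1, n8=1, n9=1 [stuck-at-1] → 1 — eliminated
  n2 stuck-at-0: n0=0, n1=0, n2=0 [stuck-at-0], n3=1, n4=1, n5=0, n6=1, n7=1, n8=1, n9=0 → 0 — matches
Only n2 stuck-at-0 reproduces the observed 0.

n2 stuck-at-0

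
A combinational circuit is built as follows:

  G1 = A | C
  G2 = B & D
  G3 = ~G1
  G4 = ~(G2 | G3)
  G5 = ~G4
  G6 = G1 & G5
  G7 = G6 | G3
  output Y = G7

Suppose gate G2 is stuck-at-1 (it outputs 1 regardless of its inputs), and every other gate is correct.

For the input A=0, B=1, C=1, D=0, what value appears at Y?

1

Propagate with G2 forced: G1=1, G2=1 [stuck-at-1], G3=0, G4=0, G5=1, G6=1, G7=1.
So Y = 1. (Without the fault it would be 0.)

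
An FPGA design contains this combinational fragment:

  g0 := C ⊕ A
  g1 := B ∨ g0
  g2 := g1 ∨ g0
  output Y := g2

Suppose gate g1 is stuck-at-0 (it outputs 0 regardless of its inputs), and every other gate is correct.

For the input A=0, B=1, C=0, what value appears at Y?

0

Propagate with g1 forced: g0=0, g1=0 [stuck-at-0], g2=0.
So Y = 0. (Without the fault it would be 1.)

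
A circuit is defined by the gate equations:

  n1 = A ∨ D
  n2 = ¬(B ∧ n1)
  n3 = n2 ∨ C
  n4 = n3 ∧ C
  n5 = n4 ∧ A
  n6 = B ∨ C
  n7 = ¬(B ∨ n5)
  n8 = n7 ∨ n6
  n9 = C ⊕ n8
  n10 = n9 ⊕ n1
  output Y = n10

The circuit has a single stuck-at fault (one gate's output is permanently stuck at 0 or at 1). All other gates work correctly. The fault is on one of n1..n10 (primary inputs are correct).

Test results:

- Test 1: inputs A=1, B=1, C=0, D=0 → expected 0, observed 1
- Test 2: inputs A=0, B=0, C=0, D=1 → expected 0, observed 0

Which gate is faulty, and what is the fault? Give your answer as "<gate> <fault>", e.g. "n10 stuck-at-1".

n6 stuck-at-0

Fault-free values for test 1 (A=1, B=1, C=0, D=0): n1=1, n2=0, n3=0, n4=0, n5=0, n6=1, n7=0, n8=1, n9=1, n10=0, giving Y=0. Observed 1.
Test 1: faults giving observed 1 are {n1 stuck-at-0, n6 stuck-at-0, n8 stuck-at-0, n9 stuck-at-0, n10 stuck-at-1}.
Test 2 (A=0, B=0, C=0, D=1): fault-free n1=1, n2=1, n3=1, n4=0, n5=0, n6=0, n7=1, n8=1, n9=1, n10=0 → 0; observed 0. Eliminates n1 stuck-at-0, n8 stuck-at-0, n9 stuck-at-0, n10 stuck-at-1.
Only n6 stuck-at-0 is consistent with every test.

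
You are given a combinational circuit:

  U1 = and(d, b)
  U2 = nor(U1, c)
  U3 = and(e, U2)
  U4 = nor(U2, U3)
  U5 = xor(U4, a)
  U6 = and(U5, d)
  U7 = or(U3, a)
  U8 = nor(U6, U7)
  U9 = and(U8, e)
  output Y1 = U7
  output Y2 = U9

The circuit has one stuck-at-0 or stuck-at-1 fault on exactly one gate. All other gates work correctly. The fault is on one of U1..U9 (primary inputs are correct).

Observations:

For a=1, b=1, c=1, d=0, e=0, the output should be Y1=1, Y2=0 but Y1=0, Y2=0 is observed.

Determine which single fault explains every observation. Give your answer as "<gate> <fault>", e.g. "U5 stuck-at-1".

Fault-free values for test 1 (a=1, b=1, c=1, d=0, e=0): U1=0, U2=0, U3=0, U4=1, U5=0, U6=0, U7=1, U8=0, U9=0, giving Y1=1, Y2=0. Observed Y1=0, Y2=0.
Test 1: faults giving observed Y1=0, Y2=0 are {U7 stuck-at-0}.
Only U7 stuck-at-0 is consistent with every test.

U7 stuck-at-0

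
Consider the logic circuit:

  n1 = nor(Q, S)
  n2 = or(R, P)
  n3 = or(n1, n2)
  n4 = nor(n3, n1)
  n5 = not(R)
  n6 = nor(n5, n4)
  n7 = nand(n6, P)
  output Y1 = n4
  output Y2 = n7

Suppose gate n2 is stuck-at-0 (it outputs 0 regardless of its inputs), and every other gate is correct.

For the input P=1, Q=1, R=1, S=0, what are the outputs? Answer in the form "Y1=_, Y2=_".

Propagate with n2 forced: n1=0, n2=0 [stuck-at-0], n3=0, n4=1, n5=0, n6=0, n7=1.
So the outputs are Y1=1, Y2=1. (Without the fault they would be Y1=0, Y2=0.)

Y1=1, Y2=1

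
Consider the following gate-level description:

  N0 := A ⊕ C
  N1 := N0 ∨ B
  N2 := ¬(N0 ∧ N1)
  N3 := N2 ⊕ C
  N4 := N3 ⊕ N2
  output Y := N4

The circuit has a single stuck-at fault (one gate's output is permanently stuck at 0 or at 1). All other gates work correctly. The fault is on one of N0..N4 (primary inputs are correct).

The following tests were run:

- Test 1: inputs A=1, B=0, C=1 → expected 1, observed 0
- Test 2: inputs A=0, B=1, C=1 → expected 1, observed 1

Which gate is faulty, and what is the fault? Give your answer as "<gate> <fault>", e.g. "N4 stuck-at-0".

N3 stuck-at-1

Fault-free values for test 1 (A=1, B=0, C=1): N0=0, N1=0, N2=1, N3=0, N4=1, giving Y=1. Observed 0.
Test 1: faults giving observed 0 are {N3 stuck-at-1, N4 stuck-at-0}.
Test 2 (A=0, B=1, C=1): fault-free N0=1, N1=1, N2=0, N3=1, N4=1 → 1; observed 1. Eliminates N4 stuck-at-0.
Only N3 stuck-at-1 is consistent with every test.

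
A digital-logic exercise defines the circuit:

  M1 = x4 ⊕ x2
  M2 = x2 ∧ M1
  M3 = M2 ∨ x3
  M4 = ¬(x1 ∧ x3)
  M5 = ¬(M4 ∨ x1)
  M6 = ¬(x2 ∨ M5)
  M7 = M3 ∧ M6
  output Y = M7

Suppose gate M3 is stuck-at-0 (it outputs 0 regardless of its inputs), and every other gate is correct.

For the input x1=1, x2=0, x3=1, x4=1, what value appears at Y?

0

Propagate with M3 forced: M1=1, M2=0, M3=0 [stuck-at-0], M4=0, M5=0, M6=1, M7=0.
So Y = 0. (Without the fault it would be 1.)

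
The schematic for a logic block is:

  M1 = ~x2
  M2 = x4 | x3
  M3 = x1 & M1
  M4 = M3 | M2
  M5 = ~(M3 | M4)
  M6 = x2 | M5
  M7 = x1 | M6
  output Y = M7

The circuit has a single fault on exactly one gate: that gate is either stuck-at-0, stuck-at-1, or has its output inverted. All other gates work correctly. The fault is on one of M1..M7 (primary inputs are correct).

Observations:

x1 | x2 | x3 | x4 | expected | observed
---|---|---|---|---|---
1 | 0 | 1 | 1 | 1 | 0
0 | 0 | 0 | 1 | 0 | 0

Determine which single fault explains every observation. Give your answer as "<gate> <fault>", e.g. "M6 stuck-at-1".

M7 stuck-at-0

Fault-free values for test 1 (x1=1, x2=0, x3=1, x4=1): M1=1, M2=1, M3=1, M4=1, M5=0, M6=0, M7=1, giving Y=1. Observed 0.
Test 1: faults giving observed 0 are {M7 stuck-at-0, M7 inverted output}.
Test 2 (x1=0, x2=0, x3=0, x4=1): fault-free M1=1, M2=1, M3=0, M4=1, M5=0, M6=0, M7=0 → 0; observed 0. Eliminates M7 inverted output.
Only M7 stuck-at-0 is consistent with every test.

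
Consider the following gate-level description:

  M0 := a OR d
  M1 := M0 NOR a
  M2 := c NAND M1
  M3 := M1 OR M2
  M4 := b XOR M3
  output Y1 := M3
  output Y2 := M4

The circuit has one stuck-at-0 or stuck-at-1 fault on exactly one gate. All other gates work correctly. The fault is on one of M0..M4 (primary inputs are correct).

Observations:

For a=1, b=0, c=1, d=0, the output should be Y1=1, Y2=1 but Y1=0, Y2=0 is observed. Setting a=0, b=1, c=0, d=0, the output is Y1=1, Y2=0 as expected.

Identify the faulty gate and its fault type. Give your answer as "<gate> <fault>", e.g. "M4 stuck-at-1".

Fault-free values for test 1 (a=1, b=0, c=1, d=0): M0=1, M1=0, M2=1, M3=1, M4=1, giving Y1=1, Y2=1. Observed Y1=0, Y2=0.
Test 1: faults giving observed Y1=0, Y2=0 are {M2 stuck-at-0, M3 stuck-at-0}.
Test 2 (a=0, b=1, c=0, d=0): fault-free M0=0, M1=1, M2=1, M3=1, M4=0 → Y1=1, Y2=0; observed Y1=1, Y2=0. Eliminates M3 stuck-at-0.
Only M2 stuck-at-0 is consistent with every test.

M2 stuck-at-0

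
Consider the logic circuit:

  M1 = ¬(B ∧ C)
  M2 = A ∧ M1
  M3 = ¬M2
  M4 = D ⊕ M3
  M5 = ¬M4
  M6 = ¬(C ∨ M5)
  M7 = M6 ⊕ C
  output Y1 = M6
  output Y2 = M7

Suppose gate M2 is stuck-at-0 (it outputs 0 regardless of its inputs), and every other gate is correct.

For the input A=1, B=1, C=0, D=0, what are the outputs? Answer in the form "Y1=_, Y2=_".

Y1=1, Y2=1

Propagate with M2 forced: M1=1, M2=0 [stuck-at-0], M3=1, M4=1, M5=0, M6=1, M7=1.
So the outputs are Y1=1, Y2=1. (Without the fault they would be Y1=0, Y2=0.)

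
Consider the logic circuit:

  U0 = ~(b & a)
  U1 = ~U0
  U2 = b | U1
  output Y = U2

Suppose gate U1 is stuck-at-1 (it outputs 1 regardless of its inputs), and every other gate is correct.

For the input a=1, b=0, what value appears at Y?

Propagate with U1 forced: U0=1, U1=1 [stuck-at-1], U2=1.
So Y = 1. (Without the fault it would be 0.)

1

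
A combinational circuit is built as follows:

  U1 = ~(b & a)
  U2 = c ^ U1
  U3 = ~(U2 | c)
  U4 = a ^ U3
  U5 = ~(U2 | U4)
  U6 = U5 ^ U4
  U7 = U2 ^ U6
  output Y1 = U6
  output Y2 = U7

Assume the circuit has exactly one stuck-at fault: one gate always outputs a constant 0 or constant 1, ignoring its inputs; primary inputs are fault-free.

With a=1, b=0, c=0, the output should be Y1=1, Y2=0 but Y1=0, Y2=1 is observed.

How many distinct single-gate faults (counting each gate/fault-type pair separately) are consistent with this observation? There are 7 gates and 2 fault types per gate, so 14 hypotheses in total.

Fault-free: U1=1, U2=1, U3=0, U4=1, U5=0, U6=1, U7=0 → Y1=1, Y2=0. Observed Y1=0, Y2=1.
  U1 stuck-at-0: output Y1=1, Y2=1 ✗
  U1 stuck-at-1: output Y1=1, Y2=0 ✗
  U2 stuck-at-0: output Y1=1, Y2=1 ✗
  U2 stuck-at-1: output Y1=1, Y2=0 ✗
  U3 stuck-at-0: output Y1=1, Y2=0 ✗
  U3 stuck-at-1: output Y1=0, Y2=1 ✓
  U4 stuck-at-0: output Y1=0, Y2=1 ✓
  U4 stuck-at-1: output Y1=1, Y2=0 ✗
  U5 stuck-at-0: output Y1=1, Y2=0 ✗
  U5 stuck-at-1: output Y1=0, Y2=1 ✓
  U6 stuck-at-0: output Y1=0, Y2=1 ✓
  U6 stuck-at-1: output Y1=1, Y2=0 ✗
  U7 stuck-at-0: output Y1=1, Y2=0 ✗
  U7 stuck-at-1: output Y1=1, Y2=1 ✗
Consistent faults: {U3 stuck-at-1, U4 stuck-at-0, U5 stuck-at-1, U6 stuck-at-0} — 4 in all.

4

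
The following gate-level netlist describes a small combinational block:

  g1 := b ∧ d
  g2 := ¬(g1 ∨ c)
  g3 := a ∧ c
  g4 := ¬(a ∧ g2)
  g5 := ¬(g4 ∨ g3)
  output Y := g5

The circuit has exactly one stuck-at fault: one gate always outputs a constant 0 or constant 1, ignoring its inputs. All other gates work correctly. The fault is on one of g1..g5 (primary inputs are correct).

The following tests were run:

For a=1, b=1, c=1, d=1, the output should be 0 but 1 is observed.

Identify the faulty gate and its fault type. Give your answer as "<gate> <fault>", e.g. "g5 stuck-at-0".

Fault-free values for test 1 (a=1, b=1, c=1, d=1): g1=1, g2=0, g3=1, g4=1, g5=0, giving Y=0. Observed 1.
Test 1: faults giving observed 1 are {g5 stuck-at-1}.
Only g5 stuck-at-1 is consistent with every test.

g5 stuck-at-1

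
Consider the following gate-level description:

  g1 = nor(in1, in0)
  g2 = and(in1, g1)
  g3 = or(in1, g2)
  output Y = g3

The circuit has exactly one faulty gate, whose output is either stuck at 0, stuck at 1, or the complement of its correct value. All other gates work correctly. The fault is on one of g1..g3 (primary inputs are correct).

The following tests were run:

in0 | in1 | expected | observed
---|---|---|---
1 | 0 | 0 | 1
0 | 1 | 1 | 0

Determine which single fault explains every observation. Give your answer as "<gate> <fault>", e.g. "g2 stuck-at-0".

g3 inverted output

Fault-free values for test 1 (in0=1, in1=0): g1=0, g2=0, g3=0, giving Y=0. Observed 1.
Test 1: faults giving observed 1 are {g2 stuck-at-1, g2 inverted output, g3 stuck-at-1, g3 inverted output}.
Test 2 (in0=0, in1=1): fault-free g1=0, g2=0, g3=1 → 1; observed 0. Eliminates g2 stuck-at-1, g2 inverted output, g3 stuck-at-1.
Only g3 inverted output is consistent with every test.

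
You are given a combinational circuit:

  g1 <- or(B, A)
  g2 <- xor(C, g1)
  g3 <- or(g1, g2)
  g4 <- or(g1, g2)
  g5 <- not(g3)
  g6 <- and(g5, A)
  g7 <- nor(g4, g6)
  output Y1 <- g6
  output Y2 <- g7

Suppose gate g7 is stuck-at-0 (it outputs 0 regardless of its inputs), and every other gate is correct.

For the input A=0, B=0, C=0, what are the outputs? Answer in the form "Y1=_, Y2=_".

Propagate with g7 forced: g1=0, g2=0, g3=0, g4=0, g5=1, g6=0, g7=0 [stuck-at-0].
So the outputs are Y1=0, Y2=0. (Without the fault they would be Y1=0, Y2=1.)

Y1=0, Y2=0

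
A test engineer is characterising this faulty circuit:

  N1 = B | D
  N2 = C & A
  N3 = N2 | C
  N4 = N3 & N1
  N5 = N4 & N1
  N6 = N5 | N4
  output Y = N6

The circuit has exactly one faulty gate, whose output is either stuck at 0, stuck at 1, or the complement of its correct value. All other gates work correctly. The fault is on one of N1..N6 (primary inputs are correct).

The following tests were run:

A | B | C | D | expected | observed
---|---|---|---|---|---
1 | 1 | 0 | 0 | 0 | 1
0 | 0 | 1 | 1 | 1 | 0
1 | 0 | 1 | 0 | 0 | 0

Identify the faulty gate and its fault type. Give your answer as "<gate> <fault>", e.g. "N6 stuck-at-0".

N3 inverted output

Fault-free values for test 1 (A=1, B=1, C=0, D=0): N1=1, N2=0, N3=0, N4=0, N5=0, N6=0, giving Y=0. Observed 1.
Test 1: faults giving observed 1 are {N2 stuck-at-1, N2 inverted output, N3 stuck-at-1, N3 inverted output, N4 stuck-at-1, N4 inverted output, N5 stuck-at-1, N5 inverted output, N6 stuck-at-1, N6 inverted output}.
Test 2 (A=0, B=0, C=1, D=1): fault-free N1=1, N2=0, N3=1, N4=1, N5=1, N6=1 → 1; observed 0. Eliminates N2 stuck-at-1, N2 inverted output, N3 stuck-at-1, N4 stuck-at-1, N5 stuck-at-1, N5 inverted output, N6 stuck-at-1.
Test 3 (A=1, B=0, C=1, D=0): fault-free N1=0, N2=1, N3=1, N4=0, N5=0, N6=0 → 0; observed 0. Eliminates N4 inverted output, N6 inverted output.
Only N3 inverted output is consistent with every test.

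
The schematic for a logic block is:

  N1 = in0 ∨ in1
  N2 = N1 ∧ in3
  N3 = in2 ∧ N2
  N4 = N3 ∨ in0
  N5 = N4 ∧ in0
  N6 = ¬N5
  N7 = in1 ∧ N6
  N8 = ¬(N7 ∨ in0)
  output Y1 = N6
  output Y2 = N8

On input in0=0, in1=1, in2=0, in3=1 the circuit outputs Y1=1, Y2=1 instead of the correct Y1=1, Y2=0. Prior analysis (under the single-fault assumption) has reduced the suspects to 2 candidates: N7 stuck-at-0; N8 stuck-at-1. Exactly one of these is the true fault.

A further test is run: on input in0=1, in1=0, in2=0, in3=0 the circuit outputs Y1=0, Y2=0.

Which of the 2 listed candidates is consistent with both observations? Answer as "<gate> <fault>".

N7 stuck-at-0

Evaluate each candidate on input in0=1, in1=0, in2=0, in3=0:
  N7 stuck-at-0: N1=1, N2=0, N3=0, N4=1, N5=1, N6=0, N7=0 [stuck-at-0], N8=0 → Y1=0, Y2=0 — matches
  N8 stuck-at-1: N1=1, N2=0, N3=0, N4=1, N5=1, N6=0, N7=0, N8=1 [stuck-at-1] → Y1=0, Y2=1 — eliminated
Only N7 stuck-at-0 reproduces the observed Y1=0, Y2=0.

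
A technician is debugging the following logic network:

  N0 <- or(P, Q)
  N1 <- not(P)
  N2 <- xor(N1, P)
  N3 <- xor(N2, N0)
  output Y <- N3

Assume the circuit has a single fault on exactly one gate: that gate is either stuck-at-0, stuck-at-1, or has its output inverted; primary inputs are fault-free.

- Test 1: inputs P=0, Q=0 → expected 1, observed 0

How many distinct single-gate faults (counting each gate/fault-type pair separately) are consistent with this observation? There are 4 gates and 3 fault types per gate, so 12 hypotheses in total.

8

Fault-free: N0=0, N1=1, N2=1, N3=1 → 1. Observed 0.
  N0 stuck-at-0: output 1 ✗
  N0 stuck-at-1: output 0 ✓
  N0 inverted output: output 0 ✓
  N1 stuck-at-0: output 0 ✓
  N1 stuck-at-1: output 1 ✗
  N1 inverted output: output 0 ✓
  N2 stuck-at-0: output 0 ✓
  N2 stuck-at-1: output 1 ✗
  N2 inverted output: output 0 ✓
  N3 stuck-at-0: output 0 ✓
  N3 stuck-at-1: output 1 ✗
  N3 inverted output: output 0 ✓
Consistent faults: {N0 stuck-at-1, N0 inverted output, N1 stuck-at-0, N1 inverted output, N2 stuck-at-0, N2 inverted output, N3 stuck-at-0, N3 inverted output} — 8 in all.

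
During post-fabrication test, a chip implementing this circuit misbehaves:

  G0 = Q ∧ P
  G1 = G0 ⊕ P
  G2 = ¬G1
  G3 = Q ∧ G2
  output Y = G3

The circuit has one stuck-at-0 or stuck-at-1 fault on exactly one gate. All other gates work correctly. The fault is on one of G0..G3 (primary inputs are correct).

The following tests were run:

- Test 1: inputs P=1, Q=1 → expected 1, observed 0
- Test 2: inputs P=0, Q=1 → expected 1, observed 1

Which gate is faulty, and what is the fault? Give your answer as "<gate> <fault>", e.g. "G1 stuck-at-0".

Fault-free values for test 1 (P=1, Q=1): G0=1, G1=0, G2=1, G3=1, giving Y=1. Observed 0.
Test 1: faults giving observed 0 are {G0 stuck-at-0, G1 stuck-at-1, G2 stuck-at-0, G3 stuck-at-0}.
Test 2 (P=0, Q=1): fault-free G0=0, G1=0, G2=1, G3=1 → 1; observed 1. Eliminates G1 stuck-at-1, G2 stuck-at-0, G3 stuck-at-0.
Only G0 stuck-at-0 is consistent with every test.

G0 stuck-at-0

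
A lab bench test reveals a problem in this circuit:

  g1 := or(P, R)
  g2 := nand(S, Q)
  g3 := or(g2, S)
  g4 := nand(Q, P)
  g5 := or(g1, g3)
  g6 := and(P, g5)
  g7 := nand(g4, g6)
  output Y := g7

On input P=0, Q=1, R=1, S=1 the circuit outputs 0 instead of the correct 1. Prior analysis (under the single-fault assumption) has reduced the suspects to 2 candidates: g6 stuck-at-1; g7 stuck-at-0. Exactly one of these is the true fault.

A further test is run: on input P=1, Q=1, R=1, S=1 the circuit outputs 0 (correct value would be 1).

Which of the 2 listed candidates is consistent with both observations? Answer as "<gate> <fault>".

g7 stuck-at-0

Evaluate each candidate on input P=1, Q=1, R=1, S=1:
  g6 stuck-at-1: g1=1, g2=0, g3=1, g4=0, g5=1, g6=1 [stuck-at-1], g7=1 → 1 — eliminated
  g7 stuck-at-0: g1=1, g2=0, g3=1, g4=0, g5=1, g6=1, g7=0 [stuck-at-0] → 0 — matches
Only g7 stuck-at-0 reproduces the observed 0.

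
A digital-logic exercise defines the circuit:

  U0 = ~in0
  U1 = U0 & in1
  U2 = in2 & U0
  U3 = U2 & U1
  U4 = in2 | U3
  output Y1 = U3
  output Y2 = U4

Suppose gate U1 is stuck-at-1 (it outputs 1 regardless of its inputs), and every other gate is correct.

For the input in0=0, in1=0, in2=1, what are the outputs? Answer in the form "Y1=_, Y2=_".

Y1=1, Y2=1

Propagate with U1 forced: U0=1, U1=1 [stuck-at-1], U2=1, U3=1, U4=1.
So the outputs are Y1=1, Y2=1. (Without the fault they would be Y1=0, Y2=1.)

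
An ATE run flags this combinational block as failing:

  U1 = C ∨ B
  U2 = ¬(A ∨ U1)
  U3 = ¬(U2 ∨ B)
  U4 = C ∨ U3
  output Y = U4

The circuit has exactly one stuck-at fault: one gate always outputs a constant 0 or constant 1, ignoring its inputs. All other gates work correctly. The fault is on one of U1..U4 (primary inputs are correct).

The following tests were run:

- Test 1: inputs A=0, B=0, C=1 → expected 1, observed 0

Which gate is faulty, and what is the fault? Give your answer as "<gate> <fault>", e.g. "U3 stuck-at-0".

U4 stuck-at-0

Fault-free values for test 1 (A=0, B=0, C=1): U1=1, U2=0, U3=1, U4=1, giving Y=1. Observed 0.
Test 1: faults giving observed 0 are {U4 stuck-at-0}.
Only U4 stuck-at-0 is consistent with every test.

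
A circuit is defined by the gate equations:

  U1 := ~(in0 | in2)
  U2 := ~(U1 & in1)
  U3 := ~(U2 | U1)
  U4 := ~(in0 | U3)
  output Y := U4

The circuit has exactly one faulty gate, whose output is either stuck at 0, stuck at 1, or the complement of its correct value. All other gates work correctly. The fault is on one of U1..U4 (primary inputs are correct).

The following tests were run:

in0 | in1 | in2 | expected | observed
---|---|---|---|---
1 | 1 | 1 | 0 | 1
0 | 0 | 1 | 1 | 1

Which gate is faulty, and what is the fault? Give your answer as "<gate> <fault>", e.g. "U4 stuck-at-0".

U4 stuck-at-1

Fault-free values for test 1 (in0=1, in1=1, in2=1): U1=0, U2=1, U3=0, U4=0, giving Y=0. Observed 1.
Test 1: faults giving observed 1 are {U4 stuck-at-1, U4 inverted output}.
Test 2 (in0=0, in1=0, in2=1): fault-free U1=0, U2=1, U3=0, U4=1 → 1; observed 1. Eliminates U4 inverted output.
Only U4 stuck-at-1 is consistent with every test.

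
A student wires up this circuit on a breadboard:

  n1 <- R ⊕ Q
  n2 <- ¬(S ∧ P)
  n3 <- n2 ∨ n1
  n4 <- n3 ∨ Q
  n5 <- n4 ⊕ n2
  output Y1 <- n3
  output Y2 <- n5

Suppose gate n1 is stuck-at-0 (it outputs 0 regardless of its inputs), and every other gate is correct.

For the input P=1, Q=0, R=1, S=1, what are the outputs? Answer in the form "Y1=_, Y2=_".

Y1=0, Y2=0

Propagate with n1 forced: n1=0 [stuck-at-0], n2=0, n3=0, n4=0, n5=0.
So the outputs are Y1=0, Y2=0. (Without the fault they would be Y1=1, Y2=1.)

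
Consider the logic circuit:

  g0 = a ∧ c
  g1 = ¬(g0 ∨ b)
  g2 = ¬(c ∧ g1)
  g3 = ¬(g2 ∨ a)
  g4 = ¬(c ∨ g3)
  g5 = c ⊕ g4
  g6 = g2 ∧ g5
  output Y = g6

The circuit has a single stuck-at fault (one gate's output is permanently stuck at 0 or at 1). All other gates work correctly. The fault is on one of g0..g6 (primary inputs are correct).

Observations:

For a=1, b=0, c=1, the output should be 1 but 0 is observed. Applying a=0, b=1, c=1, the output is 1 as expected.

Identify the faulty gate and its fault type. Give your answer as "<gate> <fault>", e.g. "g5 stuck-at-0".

Fault-free values for test 1 (a=1, b=0, c=1): g0=1, g1=0, g2=1, g3=0, g4=0, g5=1, g6=1, giving Y=1. Observed 0.
Test 1: faults giving observed 0 are {g0 stuck-at-0, g1 stuck-at-1, g2 stuck-at-0, g4 stuck-at-1, g5 stuck-at-0, g6 stuck-at-0}.
Test 2 (a=0, b=1, c=1): fault-free g0=0, g1=0, g2=1, g3=0, g4=0, g5=1, g6=1 → 1; observed 1. Eliminates g1 stuck-at-1, g2 stuck-at-0, g4 stuck-at-1, g5 stuck-at-0, g6 stuck-at-0.
Only g0 stuck-at-0 is consistent with every test.

g0 stuck-at-0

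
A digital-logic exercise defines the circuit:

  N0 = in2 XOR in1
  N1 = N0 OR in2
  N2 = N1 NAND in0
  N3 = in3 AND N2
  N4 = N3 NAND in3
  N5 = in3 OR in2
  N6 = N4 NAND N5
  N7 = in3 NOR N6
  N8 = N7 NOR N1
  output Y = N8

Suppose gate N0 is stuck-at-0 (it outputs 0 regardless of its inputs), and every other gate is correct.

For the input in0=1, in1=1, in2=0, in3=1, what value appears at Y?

Propagate with N0 forced: N0=0 [stuck-at-0], N1=0, N2=1, N3=1, N4=0, N5=1, N6=1, N7=0, N8=1.
So Y = 1. (Without the fault it would be 0.)

1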